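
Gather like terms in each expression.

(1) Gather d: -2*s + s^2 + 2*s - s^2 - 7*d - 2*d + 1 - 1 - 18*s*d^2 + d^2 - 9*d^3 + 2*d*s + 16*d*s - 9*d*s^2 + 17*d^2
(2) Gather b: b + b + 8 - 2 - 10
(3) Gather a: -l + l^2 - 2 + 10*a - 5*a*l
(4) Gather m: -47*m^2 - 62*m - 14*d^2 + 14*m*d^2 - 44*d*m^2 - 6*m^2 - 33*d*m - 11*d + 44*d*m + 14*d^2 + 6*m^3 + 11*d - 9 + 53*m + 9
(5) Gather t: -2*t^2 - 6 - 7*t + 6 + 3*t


(1) = -9*d^3 + d^2*(18 - 18*s) + d*(-9*s^2 + 18*s - 9)
(2) = 2*b - 4
(3) = a*(10 - 5*l) + l^2 - l - 2
(4) = 6*m^3 + m^2*(-44*d - 53) + m*(14*d^2 + 11*d - 9)
(5) = -2*t^2 - 4*t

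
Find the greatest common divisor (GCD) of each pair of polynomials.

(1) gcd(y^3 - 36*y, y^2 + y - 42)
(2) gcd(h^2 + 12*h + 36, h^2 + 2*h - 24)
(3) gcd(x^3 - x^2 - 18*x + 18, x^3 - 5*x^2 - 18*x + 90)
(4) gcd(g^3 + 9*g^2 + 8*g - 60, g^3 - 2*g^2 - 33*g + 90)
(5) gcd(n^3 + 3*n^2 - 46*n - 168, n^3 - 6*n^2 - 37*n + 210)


(1) = y - 6
(2) = h + 6
(3) = x^2 - 18
(4) = gcd((g - 2)*(g + 5)*(g + 6), (g - 5)*(g - 3)*(g + 6)) = g + 6
(5) = n^2 - n - 42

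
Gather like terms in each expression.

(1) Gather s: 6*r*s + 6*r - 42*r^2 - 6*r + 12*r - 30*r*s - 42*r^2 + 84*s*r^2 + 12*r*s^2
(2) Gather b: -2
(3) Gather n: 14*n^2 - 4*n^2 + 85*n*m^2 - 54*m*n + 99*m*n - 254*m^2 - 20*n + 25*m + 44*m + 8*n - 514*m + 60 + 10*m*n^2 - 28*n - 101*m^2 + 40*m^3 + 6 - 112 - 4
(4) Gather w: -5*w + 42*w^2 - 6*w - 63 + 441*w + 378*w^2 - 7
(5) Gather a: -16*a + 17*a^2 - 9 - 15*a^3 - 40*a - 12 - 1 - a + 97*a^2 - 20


(1) = -84*r^2 + 12*r*s^2 + 12*r + s*(84*r^2 - 24*r)
(2) = -2
(3) = 40*m^3 - 355*m^2 - 445*m + n^2*(10*m + 10) + n*(85*m^2 + 45*m - 40) - 50
(4) = 420*w^2 + 430*w - 70
(5) = -15*a^3 + 114*a^2 - 57*a - 42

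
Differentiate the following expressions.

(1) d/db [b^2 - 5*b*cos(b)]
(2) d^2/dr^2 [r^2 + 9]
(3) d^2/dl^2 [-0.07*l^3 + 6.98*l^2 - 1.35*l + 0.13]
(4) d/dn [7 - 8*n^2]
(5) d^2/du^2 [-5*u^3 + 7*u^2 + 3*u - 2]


(1) = 5*b*sin(b) + 2*b - 5*cos(b)
(2) = 2
(3) = 13.96 - 0.42*l
(4) = -16*n
(5) = 14 - 30*u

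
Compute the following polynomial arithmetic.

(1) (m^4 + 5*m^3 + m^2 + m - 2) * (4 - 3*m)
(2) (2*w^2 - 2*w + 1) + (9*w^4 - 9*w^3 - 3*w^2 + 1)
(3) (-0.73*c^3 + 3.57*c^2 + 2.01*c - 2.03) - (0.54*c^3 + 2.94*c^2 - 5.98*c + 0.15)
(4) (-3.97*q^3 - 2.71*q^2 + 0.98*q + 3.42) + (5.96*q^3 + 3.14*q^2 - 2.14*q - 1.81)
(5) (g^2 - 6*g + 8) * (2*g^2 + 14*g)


(1) = -3*m^5 - 11*m^4 + 17*m^3 + m^2 + 10*m - 8
(2) = 9*w^4 - 9*w^3 - w^2 - 2*w + 2
(3) = -1.27*c^3 + 0.63*c^2 + 7.99*c - 2.18
(4) = 1.99*q^3 + 0.43*q^2 - 1.16*q + 1.61
(5) = 2*g^4 + 2*g^3 - 68*g^2 + 112*g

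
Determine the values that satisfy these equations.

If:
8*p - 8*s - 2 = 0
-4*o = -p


Then:
o = s/4 + 1/16
p = s + 1/4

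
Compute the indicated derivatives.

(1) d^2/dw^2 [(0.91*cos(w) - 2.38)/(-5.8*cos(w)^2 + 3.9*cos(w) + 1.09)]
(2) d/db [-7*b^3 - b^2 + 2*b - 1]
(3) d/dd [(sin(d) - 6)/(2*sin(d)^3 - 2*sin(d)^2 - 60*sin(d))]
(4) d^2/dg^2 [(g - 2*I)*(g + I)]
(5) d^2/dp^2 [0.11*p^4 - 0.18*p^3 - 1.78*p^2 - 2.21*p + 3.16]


(1) = (1.5358799049*(1 - cos(w)^2)^2 - 0.1568965517*cos(w)^5 - 0.6908858502*cos(w)^3 + 1.1235170056*cos(w)^2 + 1.7750480186*cos(w) - 2.10083306)/(-1.0*cos(w)^2 + 0.6724137931*cos(w) + 0.1879310345)^3
(2) = -21*b^2 - 2*b + 2
(3) = -(2*sin(d) + 5)*cos(d)/(2*(sin(d) + 5)^2*sin(d)^2)
(4) = 2
(5) = 1.32*p^2 - 1.08*p - 3.56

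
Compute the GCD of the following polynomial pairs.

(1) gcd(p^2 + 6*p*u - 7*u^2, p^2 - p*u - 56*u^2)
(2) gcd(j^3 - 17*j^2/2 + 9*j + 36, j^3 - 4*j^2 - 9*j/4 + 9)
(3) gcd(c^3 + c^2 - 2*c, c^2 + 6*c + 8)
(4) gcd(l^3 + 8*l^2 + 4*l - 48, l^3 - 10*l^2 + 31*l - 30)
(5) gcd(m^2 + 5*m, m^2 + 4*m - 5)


(1) = gcd((p - u)*(p + 7*u), (p - 8*u)*(p + 7*u)) = p + 7*u
(2) = gcd((j - 6)*(j - 4)*(j + 3/2), (j - 4)*(j - 3/2)*(j + 3/2)) = j^2 - 5*j/2 - 6
(3) = c + 2
(4) = l - 2
(5) = gcd(m*(m + 5), (m - 1)*(m + 5)) = m + 5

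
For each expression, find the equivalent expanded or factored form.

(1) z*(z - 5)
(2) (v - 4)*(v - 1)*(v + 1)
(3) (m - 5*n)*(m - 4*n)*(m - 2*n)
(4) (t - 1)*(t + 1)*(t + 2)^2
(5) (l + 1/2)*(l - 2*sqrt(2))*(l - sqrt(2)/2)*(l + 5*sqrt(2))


(1) = z^2 - 5*z
(2) = v^3 - 4*v^2 - v + 4
(3) = m^3 - 11*m^2*n + 38*m*n^2 - 40*n^3
(4) = t^4 + 4*t^3 + 3*t^2 - 4*t - 4
(5) = l^4 + l^3/2 + 5*sqrt(2)*l^3/2 - 23*l^2 + 5*sqrt(2)*l^2/4 - 23*l/2 + 10*sqrt(2)*l + 5*sqrt(2)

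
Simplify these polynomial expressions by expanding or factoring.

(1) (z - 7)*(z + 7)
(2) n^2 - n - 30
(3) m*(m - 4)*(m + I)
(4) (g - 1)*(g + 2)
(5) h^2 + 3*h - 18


(1) = z^2 - 49
(2) = (n - 6)*(n + 5)
(3) = m^3 - 4*m^2 + I*m^2 - 4*I*m
(4) = g^2 + g - 2
(5) = (h - 3)*(h + 6)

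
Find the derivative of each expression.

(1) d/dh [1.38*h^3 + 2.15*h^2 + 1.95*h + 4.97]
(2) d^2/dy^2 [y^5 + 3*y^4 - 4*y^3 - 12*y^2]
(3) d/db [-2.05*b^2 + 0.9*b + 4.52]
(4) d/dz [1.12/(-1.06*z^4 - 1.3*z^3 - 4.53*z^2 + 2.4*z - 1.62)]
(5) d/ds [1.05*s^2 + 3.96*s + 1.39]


(1) = 4.14*h^2 + 4.3*h + 1.95
(2) = 20*y^3 + 36*y^2 - 24*y - 24
(3) = 0.9 - 4.1*b
(4) = (4.7488*z^3 + 4.368*z^2 + 10.1472*z - 2.688)/(1.06*z^4 + 1.3*z^3 + 4.53*z^2 - 2.4*z + 1.62)^2
(5) = 2.1*s + 3.96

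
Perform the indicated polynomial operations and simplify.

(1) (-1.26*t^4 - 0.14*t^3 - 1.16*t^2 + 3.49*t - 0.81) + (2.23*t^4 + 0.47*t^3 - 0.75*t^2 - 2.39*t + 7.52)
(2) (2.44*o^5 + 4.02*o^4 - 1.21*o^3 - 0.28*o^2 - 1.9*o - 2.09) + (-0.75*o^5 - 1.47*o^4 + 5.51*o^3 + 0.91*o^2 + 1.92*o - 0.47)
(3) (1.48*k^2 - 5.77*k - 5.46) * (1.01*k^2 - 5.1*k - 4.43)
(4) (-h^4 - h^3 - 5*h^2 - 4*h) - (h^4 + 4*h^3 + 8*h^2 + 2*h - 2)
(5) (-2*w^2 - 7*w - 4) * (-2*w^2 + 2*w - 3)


(1) = 0.97*t^4 + 0.33*t^3 - 1.91*t^2 + 1.1*t + 6.71
(2) = 1.69*o^5 + 2.55*o^4 + 4.3*o^3 + 0.63*o^2 + 0.02*o - 2.56
(3) = 1.4948*k^4 - 13.3757*k^3 + 17.356*k^2 + 53.4071*k + 24.1878
(4) = -2*h^4 - 5*h^3 - 13*h^2 - 6*h + 2
(5) = 4*w^4 + 10*w^3 + 13*w + 12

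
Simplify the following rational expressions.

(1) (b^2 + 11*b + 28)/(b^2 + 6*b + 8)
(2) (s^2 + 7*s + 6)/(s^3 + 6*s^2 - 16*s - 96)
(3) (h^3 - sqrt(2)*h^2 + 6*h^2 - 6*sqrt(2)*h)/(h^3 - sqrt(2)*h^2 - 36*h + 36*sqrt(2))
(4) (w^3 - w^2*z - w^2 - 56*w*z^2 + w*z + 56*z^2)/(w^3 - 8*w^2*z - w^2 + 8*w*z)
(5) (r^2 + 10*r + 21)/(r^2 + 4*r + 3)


(1) = (b + 7)/(b + 2)
(2) = (s + 1)/(s^2 - 16)
(3) = h/(h - 6)
(4) = (w + 7*z)/w
(5) = (r + 7)/(r + 1)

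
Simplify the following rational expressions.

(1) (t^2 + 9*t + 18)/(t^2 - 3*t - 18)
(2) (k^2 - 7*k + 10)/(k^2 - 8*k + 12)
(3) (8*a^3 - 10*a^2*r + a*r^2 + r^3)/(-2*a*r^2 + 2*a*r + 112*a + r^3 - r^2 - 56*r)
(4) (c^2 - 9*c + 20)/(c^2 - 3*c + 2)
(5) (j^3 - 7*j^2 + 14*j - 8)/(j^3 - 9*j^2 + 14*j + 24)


(1) = (t + 6)/(t - 6)
(2) = (k - 5)/(k - 6)
(3) = (-4*a^2 + 3*a*r + r^2)/(r^2 - r - 56)
(4) = (c^2 - 9*c + 20)/(c^2 - 3*c + 2)
(5) = (j^2 - 3*j + 2)/(j^2 - 5*j - 6)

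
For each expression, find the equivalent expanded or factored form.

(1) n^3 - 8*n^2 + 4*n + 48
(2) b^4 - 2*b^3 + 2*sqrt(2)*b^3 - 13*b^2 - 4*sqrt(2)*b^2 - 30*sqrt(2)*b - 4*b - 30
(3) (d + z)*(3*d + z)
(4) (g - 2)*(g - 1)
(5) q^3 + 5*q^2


(1) = (n - 6)*(n - 4)*(n + 2)
(2) = (b - 5)*(b + 3)*(b + sqrt(2))^2
(3) = 3*d^2 + 4*d*z + z^2
(4) = g^2 - 3*g + 2
(5) = q^2*(q + 5)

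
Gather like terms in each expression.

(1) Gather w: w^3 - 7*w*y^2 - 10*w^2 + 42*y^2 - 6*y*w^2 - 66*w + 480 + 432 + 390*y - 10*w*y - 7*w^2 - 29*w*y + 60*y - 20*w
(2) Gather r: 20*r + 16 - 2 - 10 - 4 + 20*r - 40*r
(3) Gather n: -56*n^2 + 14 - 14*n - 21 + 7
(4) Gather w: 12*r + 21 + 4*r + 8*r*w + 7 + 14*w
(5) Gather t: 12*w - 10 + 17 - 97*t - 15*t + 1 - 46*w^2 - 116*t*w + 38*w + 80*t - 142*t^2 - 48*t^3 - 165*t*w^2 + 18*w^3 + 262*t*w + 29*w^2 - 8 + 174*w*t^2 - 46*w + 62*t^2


(1) = w^3 + w^2*(-6*y - 17) + w*(-7*y^2 - 39*y - 86) + 42*y^2 + 450*y + 912
(2) = 0
(3) = -56*n^2 - 14*n
(4) = 16*r + w*(8*r + 14) + 28
(5) = -48*t^3 + t^2*(174*w - 80) + t*(-165*w^2 + 146*w - 32) + 18*w^3 - 17*w^2 + 4*w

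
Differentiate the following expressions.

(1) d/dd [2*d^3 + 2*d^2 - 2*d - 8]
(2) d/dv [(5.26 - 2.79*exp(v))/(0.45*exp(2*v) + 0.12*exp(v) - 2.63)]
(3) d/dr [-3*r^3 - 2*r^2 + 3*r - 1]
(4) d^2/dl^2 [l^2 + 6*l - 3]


(1) = 6*d^2 + 4*d - 2
(2) = (1.2555*exp(2*v) - 4.734*exp(v) + 6.7065)*exp(v)/(0.2025*exp(4*v) + 0.108*exp(3*v) - 2.3526*exp(2*v) - 0.6312*exp(v) + 6.9169)
(3) = -9*r^2 - 4*r + 3
(4) = 2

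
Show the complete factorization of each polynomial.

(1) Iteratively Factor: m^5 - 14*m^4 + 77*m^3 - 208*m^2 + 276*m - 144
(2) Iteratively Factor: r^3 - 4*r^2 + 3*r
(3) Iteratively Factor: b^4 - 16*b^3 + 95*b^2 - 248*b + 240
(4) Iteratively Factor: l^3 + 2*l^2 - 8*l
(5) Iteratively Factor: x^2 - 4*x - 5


(1) = (m - 2)*(m^4 - 12*m^3 + 53*m^2 - 102*m + 72) = (m - 3)*(m - 2)*(m^3 - 9*m^2 + 26*m - 24) = (m - 3)^2*(m - 2)*(m^2 - 6*m + 8) = (m - 3)^2*(m - 2)^2*(m - 4)
(2) = (r - 3)*(r^2 - r) = (r - 3)*(r - 1)*(r)
(3) = (b - 5)*(b^3 - 11*b^2 + 40*b - 48) = (b - 5)*(b - 4)*(b^2 - 7*b + 12) = (b - 5)*(b - 4)^2*(b - 3)
(4) = (l + 4)*(l^2 - 2*l) = (l - 2)*(l + 4)*(l)
(5) = (x + 1)*(x - 5)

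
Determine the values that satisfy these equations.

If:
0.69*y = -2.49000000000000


Then:
y = -3.61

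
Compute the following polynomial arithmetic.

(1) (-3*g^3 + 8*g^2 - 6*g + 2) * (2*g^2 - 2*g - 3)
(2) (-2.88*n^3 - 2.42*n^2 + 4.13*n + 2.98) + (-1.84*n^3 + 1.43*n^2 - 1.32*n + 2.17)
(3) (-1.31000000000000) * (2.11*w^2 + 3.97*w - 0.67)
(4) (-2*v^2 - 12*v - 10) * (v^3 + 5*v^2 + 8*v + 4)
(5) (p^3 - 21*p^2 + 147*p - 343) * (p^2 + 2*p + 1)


(1) = -6*g^5 + 22*g^4 - 19*g^3 - 8*g^2 + 14*g - 6
(2) = -4.72*n^3 - 0.99*n^2 + 2.81*n + 5.15
(3) = -2.7641*w^2 - 5.2007*w + 0.8777
(4) = -2*v^5 - 22*v^4 - 86*v^3 - 154*v^2 - 128*v - 40
(5) = p^5 - 19*p^4 + 106*p^3 - 70*p^2 - 539*p - 343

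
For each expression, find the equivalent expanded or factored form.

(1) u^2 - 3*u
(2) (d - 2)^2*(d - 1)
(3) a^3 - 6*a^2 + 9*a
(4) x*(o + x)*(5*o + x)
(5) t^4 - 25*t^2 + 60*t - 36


(1) = u*(u - 3)
(2) = d^3 - 5*d^2 + 8*d - 4
(3) = a*(a - 3)^2
(4) = 5*o^2*x + 6*o*x^2 + x^3
(5) = (t - 3)*(t - 2)*(t - 1)*(t + 6)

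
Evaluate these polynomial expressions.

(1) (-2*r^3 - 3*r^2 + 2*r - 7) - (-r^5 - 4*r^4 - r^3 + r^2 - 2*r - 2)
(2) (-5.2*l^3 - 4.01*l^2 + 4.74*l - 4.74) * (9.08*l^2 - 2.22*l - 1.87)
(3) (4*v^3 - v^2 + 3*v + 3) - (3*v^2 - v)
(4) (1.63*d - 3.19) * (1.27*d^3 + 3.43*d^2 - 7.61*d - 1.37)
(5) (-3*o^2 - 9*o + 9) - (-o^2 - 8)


(1) = r^5 + 4*r^4 - r^3 - 4*r^2 + 4*r - 5
(2) = -47.216*l^5 - 24.8668*l^4 + 61.6654*l^3 - 46.0633*l^2 + 1.659*l + 8.8638
(3) = 4*v^3 - 4*v^2 + 4*v + 3
(4) = 2.0701*d^4 + 1.5396*d^3 - 23.346*d^2 + 22.0428*d + 4.3703
(5) = -2*o^2 - 9*o + 17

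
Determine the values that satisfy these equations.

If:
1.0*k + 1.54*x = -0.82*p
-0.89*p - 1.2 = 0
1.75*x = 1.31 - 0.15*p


Then:
k = -0.23
p = -1.35
x = 0.86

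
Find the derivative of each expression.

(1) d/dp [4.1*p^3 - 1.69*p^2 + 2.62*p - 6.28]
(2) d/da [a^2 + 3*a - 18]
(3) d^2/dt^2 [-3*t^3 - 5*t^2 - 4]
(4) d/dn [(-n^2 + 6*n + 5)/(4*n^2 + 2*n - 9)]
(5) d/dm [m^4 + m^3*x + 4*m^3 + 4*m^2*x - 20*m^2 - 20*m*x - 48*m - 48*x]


(1) = 12.3*p^2 - 3.38*p + 2.62
(2) = 2*a + 3
(3) = -18*t - 10
(4) = 2*(-13*n^2 - 11*n - 32)/(16*n^4 + 16*n^3 - 68*n^2 - 36*n + 81)
(5) = 4*m^3 + 3*m^2*x + 12*m^2 + 8*m*x - 40*m - 20*x - 48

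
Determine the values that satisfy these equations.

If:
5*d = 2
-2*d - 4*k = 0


Then:
d = 2/5
k = -1/5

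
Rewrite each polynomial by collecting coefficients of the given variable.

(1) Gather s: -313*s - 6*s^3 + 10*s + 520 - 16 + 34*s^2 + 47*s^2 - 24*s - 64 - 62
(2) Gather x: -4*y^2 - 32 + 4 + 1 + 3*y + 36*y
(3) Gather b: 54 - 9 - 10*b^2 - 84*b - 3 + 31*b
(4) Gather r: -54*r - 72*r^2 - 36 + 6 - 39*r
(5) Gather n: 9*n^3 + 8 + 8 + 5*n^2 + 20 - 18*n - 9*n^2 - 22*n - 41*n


(1) = -6*s^3 + 81*s^2 - 327*s + 378
(2) = -4*y^2 + 39*y - 27
(3) = -10*b^2 - 53*b + 42
(4) = -72*r^2 - 93*r - 30
(5) = 9*n^3 - 4*n^2 - 81*n + 36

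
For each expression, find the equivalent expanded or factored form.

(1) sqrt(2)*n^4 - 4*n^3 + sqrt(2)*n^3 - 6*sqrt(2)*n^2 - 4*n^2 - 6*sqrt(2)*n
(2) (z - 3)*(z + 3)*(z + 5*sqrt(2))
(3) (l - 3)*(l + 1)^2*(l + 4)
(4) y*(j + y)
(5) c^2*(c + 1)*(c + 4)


(1) = n*(n - 3*sqrt(2))*(n + sqrt(2))*(sqrt(2)*n + sqrt(2))
(2) = z^3 + 5*sqrt(2)*z^2 - 9*z - 45*sqrt(2)
(3) = l^4 + 3*l^3 - 9*l^2 - 23*l - 12
(4) = j*y + y^2
(5) = c^4 + 5*c^3 + 4*c^2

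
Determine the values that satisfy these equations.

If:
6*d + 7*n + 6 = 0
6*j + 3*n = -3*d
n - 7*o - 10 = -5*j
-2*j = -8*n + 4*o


Then:
d = -134/295
j = 136/295
n = -138/295
o = -344/295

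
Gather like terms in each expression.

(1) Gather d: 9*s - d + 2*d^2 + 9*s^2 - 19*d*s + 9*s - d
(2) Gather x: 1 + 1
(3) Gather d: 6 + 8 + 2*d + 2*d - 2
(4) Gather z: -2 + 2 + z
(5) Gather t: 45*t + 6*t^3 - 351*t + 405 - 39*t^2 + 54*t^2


(1) = 2*d^2 + d*(-19*s - 2) + 9*s^2 + 18*s
(2) = 2
(3) = 4*d + 12
(4) = z
(5) = 6*t^3 + 15*t^2 - 306*t + 405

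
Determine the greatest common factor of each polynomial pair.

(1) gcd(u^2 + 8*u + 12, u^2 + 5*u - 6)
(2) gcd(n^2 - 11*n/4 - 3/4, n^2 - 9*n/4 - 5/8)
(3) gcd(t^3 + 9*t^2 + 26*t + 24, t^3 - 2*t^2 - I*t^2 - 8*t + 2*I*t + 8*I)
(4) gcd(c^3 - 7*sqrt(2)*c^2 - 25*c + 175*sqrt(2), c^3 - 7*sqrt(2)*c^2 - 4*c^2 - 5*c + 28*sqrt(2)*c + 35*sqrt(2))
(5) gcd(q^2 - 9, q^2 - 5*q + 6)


(1) = u + 6
(2) = gcd((n - 3)*(n + 1/4), (n - 5/2)*(n + 1/4)) = n + 1/4
(3) = gcd((t + 2)*(t + 3)*(t + 4), (t - 4)*(t + 2)*(t - I)) = t + 2
(4) = gcd((c - 5)*(c + 5)*(c - 7*sqrt(2)), (c - 5)*(c + 1)*(c - 7*sqrt(2))) = c^2 + c*(-7*sqrt(2) - 5) + 35*sqrt(2)
(5) = gcd((q - 3)*(q + 3), (q - 3)*(q - 2)) = q - 3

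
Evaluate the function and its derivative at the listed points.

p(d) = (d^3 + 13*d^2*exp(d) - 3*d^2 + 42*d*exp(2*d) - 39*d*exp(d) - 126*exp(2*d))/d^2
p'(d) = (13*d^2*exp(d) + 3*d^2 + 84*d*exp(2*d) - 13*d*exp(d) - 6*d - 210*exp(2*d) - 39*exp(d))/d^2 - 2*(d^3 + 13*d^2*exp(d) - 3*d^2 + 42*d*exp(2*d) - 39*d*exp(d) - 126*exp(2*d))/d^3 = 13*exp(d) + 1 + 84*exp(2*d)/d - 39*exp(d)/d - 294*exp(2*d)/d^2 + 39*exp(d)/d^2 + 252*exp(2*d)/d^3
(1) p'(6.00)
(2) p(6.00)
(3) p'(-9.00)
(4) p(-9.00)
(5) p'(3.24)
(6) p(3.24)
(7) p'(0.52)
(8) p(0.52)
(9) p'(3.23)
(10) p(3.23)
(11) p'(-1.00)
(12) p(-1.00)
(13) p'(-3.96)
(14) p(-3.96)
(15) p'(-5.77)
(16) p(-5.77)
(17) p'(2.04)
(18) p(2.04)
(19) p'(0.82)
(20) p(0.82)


(1) = 1142343.87
(2) = 572267.06
(3) = 1.00
(4) = -12.00
(5) = 3594.56
(6) = 650.86
(7) = 2590.77
(8) = -1196.60
(9) = 3508.63
(10) = 615.35
(11) = -50.78
(12) = -7.61
(13) = 1.47
(14) = -6.53
(15) = 1.07
(16) = -8.71
(17) = 38.66
(18) = -621.04
(19) = 684.41
(20) = -782.62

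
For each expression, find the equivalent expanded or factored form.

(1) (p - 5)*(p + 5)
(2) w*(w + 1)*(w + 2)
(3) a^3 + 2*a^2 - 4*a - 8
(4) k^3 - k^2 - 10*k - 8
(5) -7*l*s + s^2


(1) = p^2 - 25
(2) = w^3 + 3*w^2 + 2*w
(3) = (a - 2)*(a + 2)^2
(4) = (k - 4)*(k + 1)*(k + 2)
(5) = s*(-7*l + s)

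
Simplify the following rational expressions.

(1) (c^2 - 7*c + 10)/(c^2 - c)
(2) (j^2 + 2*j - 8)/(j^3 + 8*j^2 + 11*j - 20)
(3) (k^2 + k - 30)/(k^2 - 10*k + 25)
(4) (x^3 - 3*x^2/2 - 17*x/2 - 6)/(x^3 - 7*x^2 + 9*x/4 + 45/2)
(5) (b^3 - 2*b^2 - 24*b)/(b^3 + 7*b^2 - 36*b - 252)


(1) = (c^2 - 7*c + 10)/(c^2 - c)
(2) = (j - 2)/(j^2 + 4*j - 5)
(3) = (k + 6)/(k - 5)
(4) = (2*x^2 - 6*x - 8)/(2*x^2 - 17*x + 30)
(5) = (b^2 + 4*b)/(b^2 + 13*b + 42)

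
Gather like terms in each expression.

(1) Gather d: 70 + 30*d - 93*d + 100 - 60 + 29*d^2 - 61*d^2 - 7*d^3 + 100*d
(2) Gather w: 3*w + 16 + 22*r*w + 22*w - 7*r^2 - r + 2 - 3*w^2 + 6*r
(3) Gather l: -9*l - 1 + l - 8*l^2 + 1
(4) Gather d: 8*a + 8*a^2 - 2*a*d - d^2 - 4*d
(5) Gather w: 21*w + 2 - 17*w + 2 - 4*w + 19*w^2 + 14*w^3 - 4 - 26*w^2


(1) = -7*d^3 - 32*d^2 + 37*d + 110
(2) = -7*r^2 + 5*r - 3*w^2 + w*(22*r + 25) + 18
(3) = -8*l^2 - 8*l
(4) = 8*a^2 + 8*a - d^2 + d*(-2*a - 4)
(5) = 14*w^3 - 7*w^2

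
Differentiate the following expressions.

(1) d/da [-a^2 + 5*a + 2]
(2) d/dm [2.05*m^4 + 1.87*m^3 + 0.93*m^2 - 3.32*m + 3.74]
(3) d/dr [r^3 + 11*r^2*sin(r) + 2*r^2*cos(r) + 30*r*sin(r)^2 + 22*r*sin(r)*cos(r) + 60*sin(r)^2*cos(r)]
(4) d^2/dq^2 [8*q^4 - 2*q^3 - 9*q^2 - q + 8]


(1) = 5 - 2*a
(2) = 8.2*m^3 + 5.61*m^2 + 1.86*m - 3.32
(3) = -2*r^2*sin(r) + 11*r^2*cos(r) + 3*r^2 + 22*r*sin(r) + 30*r*sin(2*r) + 4*r*cos(r) + 22*r*cos(2*r) - 15*sin(r) + 11*sin(2*r) + 45*sin(3*r) - 15*cos(2*r) + 15
(4) = 96*q^2 - 12*q - 18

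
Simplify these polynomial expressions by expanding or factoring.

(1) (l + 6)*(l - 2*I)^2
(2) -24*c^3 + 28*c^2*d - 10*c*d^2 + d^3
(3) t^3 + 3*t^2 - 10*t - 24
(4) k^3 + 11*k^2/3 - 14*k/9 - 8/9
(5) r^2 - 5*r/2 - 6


(1) = l^3 + 6*l^2 - 4*I*l^2 - 4*l - 24*I*l - 24
(2) = (-6*c + d)*(-2*c + d)^2
(3) = (t - 3)*(t + 2)*(t + 4)
(4) = (k - 2/3)*(k + 1/3)*(k + 4)
(5) = (r - 4)*(r + 3/2)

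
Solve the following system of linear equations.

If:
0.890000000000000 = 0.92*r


Then:
r = 0.97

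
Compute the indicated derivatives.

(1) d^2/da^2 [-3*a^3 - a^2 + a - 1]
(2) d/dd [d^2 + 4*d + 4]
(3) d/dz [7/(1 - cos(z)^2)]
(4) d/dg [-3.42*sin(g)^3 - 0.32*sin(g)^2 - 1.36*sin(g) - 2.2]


(1) = -18*a - 2
(2) = 2*d + 4
(3) = -14*cos(z)/sin(z)^3
(4) = (-0.64*sin(g) + 5.13*cos(2*g) - 6.49)*cos(g)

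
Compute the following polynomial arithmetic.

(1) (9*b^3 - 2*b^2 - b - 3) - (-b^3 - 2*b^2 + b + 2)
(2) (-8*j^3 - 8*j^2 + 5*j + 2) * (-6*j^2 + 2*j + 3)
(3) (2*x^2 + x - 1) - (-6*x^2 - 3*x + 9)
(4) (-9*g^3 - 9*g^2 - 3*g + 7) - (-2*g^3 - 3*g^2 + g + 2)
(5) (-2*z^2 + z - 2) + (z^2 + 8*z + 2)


(1) = 10*b^3 - 2*b - 5
(2) = 48*j^5 + 32*j^4 - 70*j^3 - 26*j^2 + 19*j + 6
(3) = 8*x^2 + 4*x - 10
(4) = -7*g^3 - 6*g^2 - 4*g + 5
(5) = -z^2 + 9*z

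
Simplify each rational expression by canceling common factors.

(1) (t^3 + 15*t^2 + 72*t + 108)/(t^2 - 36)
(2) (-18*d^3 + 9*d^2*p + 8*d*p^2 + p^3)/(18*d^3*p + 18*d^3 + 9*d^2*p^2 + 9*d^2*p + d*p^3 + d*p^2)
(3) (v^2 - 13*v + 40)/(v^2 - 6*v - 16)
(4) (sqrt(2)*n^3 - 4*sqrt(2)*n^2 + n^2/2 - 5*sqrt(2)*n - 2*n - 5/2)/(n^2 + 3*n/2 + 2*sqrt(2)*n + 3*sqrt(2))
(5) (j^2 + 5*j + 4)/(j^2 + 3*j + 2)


(1) = (t^2 + 9*t + 18)/(t - 6)
(2) = (-d + p)/(d*p + d)
(3) = (v - 5)/(v + 2)
(4) = (4*sqrt(2)*n^3 + n^2*(2 - 16*sqrt(2)) + n*(-20*sqrt(2) - 8) - 10)/(4*n^2 + n*(6 + 8*sqrt(2)) + 12*sqrt(2))
(5) = (j + 4)/(j + 2)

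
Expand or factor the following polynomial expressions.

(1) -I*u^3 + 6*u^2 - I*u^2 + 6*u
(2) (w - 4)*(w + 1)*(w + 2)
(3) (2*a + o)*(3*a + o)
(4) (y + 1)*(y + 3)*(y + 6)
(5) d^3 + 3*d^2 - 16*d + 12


(1) = u*(u + 6*I)*(-I*u - I)
(2) = w^3 - w^2 - 10*w - 8
(3) = 6*a^2 + 5*a*o + o^2
(4) = y^3 + 10*y^2 + 27*y + 18
(5) = (d - 2)*(d - 1)*(d + 6)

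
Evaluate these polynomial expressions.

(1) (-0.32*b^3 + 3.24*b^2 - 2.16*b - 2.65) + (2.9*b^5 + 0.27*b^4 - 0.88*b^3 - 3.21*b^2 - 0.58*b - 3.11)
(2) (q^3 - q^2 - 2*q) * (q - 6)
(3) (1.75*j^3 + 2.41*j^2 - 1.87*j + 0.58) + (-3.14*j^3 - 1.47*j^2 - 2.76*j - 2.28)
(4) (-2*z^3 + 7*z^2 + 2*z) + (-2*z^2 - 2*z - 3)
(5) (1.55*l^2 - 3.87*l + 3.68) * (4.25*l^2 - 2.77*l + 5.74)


(1) = 2.9*b^5 + 0.27*b^4 - 1.2*b^3 + 0.03*b^2 - 2.74*b - 5.76
(2) = q^4 - 7*q^3 + 4*q^2 + 12*q
(3) = -1.39*j^3 + 0.94*j^2 - 4.63*j - 1.7
(4) = -2*z^3 + 5*z^2 - 3
(5) = 6.5875*l^4 - 20.741*l^3 + 35.2569*l^2 - 32.4074*l + 21.1232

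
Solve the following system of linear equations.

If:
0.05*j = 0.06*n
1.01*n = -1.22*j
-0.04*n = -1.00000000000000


Then:
No Solution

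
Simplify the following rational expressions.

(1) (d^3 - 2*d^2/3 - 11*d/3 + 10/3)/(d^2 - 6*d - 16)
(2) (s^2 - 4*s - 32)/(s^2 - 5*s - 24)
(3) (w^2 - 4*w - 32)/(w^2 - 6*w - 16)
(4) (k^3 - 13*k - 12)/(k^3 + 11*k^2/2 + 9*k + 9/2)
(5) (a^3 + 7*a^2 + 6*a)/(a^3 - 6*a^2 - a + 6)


(1) = (3*d^2 - 8*d + 5)/(3*d - 24)
(2) = (s + 4)/(s + 3)
(3) = (w + 4)/(w + 2)
(4) = (2*k - 8)/(2*k + 3)
(5) = (a^2 + 6*a)/(a^2 - 7*a + 6)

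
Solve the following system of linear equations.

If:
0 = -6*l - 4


Then:
l = -2/3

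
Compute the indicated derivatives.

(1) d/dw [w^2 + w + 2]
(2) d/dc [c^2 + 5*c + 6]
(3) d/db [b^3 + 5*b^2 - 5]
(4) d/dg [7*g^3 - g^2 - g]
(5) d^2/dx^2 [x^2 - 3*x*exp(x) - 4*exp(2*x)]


(1) = 2*w + 1
(2) = 2*c + 5
(3) = b*(3*b + 10)
(4) = 21*g^2 - 2*g - 1
(5) = -3*x*exp(x) - 16*exp(2*x) - 6*exp(x) + 2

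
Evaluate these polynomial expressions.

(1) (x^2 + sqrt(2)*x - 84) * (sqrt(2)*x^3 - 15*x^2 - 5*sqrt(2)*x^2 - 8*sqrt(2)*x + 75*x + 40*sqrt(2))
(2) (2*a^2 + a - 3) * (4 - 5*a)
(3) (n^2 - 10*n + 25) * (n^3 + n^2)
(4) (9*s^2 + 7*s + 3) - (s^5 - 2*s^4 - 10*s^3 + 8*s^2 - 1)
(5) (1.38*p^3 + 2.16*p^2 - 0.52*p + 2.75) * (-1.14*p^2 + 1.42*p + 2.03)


(1) = sqrt(2)*x^5 - 13*x^4 - 5*sqrt(2)*x^4 - 107*sqrt(2)*x^3 + 65*x^3 + 535*sqrt(2)*x^2 + 1244*x^2 - 6220*x + 672*sqrt(2)*x - 3360*sqrt(2)
(2) = -10*a^3 + 3*a^2 + 19*a - 12
(3) = n^5 - 9*n^4 + 15*n^3 + 25*n^2
(4) = -s^5 + 2*s^4 + 10*s^3 + s^2 + 7*s + 4
(5) = -1.5732*p^5 - 0.5028*p^4 + 6.4614*p^3 + 0.5114*p^2 + 2.8494*p + 5.5825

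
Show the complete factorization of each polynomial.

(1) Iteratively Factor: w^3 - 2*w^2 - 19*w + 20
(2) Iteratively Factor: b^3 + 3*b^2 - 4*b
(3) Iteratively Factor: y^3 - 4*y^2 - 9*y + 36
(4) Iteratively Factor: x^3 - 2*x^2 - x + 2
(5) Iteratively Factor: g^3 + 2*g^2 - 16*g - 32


(1) = (w - 1)*(w^2 - w - 20) = (w - 5)*(w - 1)*(w + 4)
(2) = (b)*(b^2 + 3*b - 4) = b*(b - 1)*(b + 4)
(3) = (y + 3)*(y^2 - 7*y + 12) = (y - 4)*(y + 3)*(y - 3)
(4) = (x + 1)*(x^2 - 3*x + 2) = (x - 1)*(x + 1)*(x - 2)
(5) = (g + 4)*(g^2 - 2*g - 8) = (g + 2)*(g + 4)*(g - 4)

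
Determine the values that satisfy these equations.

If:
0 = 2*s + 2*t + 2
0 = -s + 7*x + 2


Then:
s = 7*x + 2
t = -7*x - 3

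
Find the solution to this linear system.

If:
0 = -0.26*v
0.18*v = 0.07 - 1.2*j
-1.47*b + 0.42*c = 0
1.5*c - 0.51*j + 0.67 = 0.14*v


Then:
b = -0.12
c = -0.43
j = 0.06
v = 0.00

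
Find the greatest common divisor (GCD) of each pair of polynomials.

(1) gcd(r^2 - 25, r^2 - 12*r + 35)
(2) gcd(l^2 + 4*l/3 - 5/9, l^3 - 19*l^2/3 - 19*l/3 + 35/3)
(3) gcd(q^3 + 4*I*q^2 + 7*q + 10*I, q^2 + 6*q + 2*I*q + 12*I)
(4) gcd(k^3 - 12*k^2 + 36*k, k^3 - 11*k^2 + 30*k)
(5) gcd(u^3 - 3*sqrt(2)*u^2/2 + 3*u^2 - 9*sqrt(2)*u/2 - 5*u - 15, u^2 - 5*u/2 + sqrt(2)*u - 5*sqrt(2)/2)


(1) = gcd((r - 5)*(r + 5), (r - 7)*(r - 5)) = r - 5
(2) = l + 5/3
(3) = 1
(4) = gcd(k*(k - 6)^2, k*(k - 6)*(k - 5)) = k^2 - 6*k
(5) = gcd((u + 3)*(u - 5*sqrt(2)/2)*(u + sqrt(2)), (u - 5/2)*(u + sqrt(2))) = u + sqrt(2)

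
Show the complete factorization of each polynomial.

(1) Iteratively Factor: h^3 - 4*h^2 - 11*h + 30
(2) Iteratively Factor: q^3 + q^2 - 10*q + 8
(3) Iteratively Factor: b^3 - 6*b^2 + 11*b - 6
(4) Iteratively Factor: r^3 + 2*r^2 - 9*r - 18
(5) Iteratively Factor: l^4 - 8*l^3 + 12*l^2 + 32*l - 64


(1) = (h - 5)*(h^2 + h - 6) = (h - 5)*(h - 2)*(h + 3)
(2) = (q - 2)*(q^2 + 3*q - 4) = (q - 2)*(q + 4)*(q - 1)
(3) = (b - 3)*(b^2 - 3*b + 2) = (b - 3)*(b - 1)*(b - 2)
(4) = (r + 3)*(r^2 - r - 6) = (r - 3)*(r + 3)*(r + 2)
(5) = (l - 4)*(l^3 - 4*l^2 - 4*l + 16) = (l - 4)*(l + 2)*(l^2 - 6*l + 8) = (l - 4)^2*(l + 2)*(l - 2)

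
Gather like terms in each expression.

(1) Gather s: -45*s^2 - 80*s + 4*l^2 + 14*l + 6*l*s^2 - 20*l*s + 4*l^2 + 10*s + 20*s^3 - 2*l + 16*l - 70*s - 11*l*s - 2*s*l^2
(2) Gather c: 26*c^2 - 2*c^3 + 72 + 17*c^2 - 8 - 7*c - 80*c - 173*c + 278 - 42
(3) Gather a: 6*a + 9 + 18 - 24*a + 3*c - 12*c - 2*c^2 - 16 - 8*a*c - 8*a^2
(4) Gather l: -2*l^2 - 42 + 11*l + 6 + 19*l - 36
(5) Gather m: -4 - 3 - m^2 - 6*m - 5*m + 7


(1) = 8*l^2 + 28*l + 20*s^3 + s^2*(6*l - 45) + s*(-2*l^2 - 31*l - 140)
(2) = -2*c^3 + 43*c^2 - 260*c + 300
(3) = -8*a^2 + a*(-8*c - 18) - 2*c^2 - 9*c + 11
(4) = -2*l^2 + 30*l - 72
(5) = -m^2 - 11*m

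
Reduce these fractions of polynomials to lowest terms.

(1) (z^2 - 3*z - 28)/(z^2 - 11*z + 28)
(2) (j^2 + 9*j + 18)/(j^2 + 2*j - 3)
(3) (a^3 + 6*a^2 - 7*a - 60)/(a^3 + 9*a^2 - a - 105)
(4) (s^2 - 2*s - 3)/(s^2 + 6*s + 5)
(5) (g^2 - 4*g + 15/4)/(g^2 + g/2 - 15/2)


(1) = (z + 4)/(z - 4)
(2) = (j + 6)/(j - 1)
(3) = (a + 4)/(a + 7)
(4) = (s - 3)/(s + 5)
(5) = (2*g - 3)/(2*g + 6)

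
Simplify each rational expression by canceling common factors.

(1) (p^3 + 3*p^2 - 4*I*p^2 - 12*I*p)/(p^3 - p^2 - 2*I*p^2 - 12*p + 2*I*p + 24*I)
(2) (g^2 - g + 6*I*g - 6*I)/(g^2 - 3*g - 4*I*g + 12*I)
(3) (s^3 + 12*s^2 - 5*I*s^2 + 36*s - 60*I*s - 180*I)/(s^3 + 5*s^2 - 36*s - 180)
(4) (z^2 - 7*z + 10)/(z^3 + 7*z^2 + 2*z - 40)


(1) = (p^2 - 4*I*p)/(p^2 + p*(-4 - 2*I) + 8*I)
(2) = (g^2 + g*(-1 + 6*I) - 6*I)/(g^2 + g*(-3 - 4*I) + 12*I)
(3) = (s^2 + s*(6 - 5*I) - 30*I)/(s^2 - s - 30)
(4) = (z - 5)/(z^2 + 9*z + 20)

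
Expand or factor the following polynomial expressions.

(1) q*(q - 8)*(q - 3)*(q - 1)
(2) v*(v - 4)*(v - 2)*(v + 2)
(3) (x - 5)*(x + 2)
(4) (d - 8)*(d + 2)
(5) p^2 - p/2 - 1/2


(1) = q^4 - 12*q^3 + 35*q^2 - 24*q
(2) = v^4 - 4*v^3 - 4*v^2 + 16*v
(3) = x^2 - 3*x - 10
(4) = d^2 - 6*d - 16
(5) = (p - 1)*(p + 1/2)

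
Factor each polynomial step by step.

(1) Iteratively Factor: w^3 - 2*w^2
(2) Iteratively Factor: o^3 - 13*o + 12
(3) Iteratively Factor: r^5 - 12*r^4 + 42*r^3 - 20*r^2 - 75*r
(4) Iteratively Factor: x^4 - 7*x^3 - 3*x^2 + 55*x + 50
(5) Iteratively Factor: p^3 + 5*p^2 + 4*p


(1) = (w - 2)*(w^2) = w*(w - 2)*(w)
(2) = (o + 4)*(o^2 - 4*o + 3) = (o - 3)*(o + 4)*(o - 1)
(3) = (r - 5)*(r^4 - 7*r^3 + 7*r^2 + 15*r) = (r - 5)^2*(r^3 - 2*r^2 - 3*r) = (r - 5)^2*(r + 1)*(r^2 - 3*r) = r*(r - 5)^2*(r + 1)*(r - 3)
(4) = (x + 1)*(x^3 - 8*x^2 + 5*x + 50) = (x - 5)*(x + 1)*(x^2 - 3*x - 10) = (x - 5)*(x + 1)*(x + 2)*(x - 5)
(5) = (p)*(p^2 + 5*p + 4) = p*(p + 4)*(p + 1)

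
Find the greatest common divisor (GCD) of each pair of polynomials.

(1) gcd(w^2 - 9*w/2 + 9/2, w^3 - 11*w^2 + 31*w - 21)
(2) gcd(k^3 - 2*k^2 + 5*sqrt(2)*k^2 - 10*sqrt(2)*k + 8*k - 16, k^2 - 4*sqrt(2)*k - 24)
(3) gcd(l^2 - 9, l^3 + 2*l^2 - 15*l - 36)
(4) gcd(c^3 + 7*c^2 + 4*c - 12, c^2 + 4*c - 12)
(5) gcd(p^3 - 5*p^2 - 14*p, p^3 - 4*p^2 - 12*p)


(1) = gcd((w - 3)*(w - 3/2), (w - 7)*(w - 3)*(w - 1)) = w - 3
(2) = 1
(3) = gcd((l - 3)*(l + 3), (l - 4)*(l + 3)^2) = l + 3
(4) = gcd((c - 1)*(c + 2)*(c + 6), (c - 2)*(c + 6)) = c + 6
(5) = p^2 + 2*p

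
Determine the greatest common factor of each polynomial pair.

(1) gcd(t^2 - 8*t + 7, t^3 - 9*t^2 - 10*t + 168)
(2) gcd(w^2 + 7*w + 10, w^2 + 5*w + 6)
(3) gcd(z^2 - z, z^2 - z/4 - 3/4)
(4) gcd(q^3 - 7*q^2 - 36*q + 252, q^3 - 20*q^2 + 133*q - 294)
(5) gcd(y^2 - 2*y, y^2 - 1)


(1) = gcd((t - 7)*(t - 1), (t - 7)*(t - 6)*(t + 4)) = t - 7
(2) = w + 2
(3) = z - 1
(4) = q^2 - 13*q + 42
(5) = gcd(y*(y - 2), (y - 1)*(y + 1)) = 1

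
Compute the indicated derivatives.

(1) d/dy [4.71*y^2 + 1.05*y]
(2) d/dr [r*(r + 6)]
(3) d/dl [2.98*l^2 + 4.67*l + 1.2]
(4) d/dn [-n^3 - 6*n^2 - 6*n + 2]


(1) = 9.42*y + 1.05
(2) = 2*r + 6
(3) = 5.96*l + 4.67
(4) = -3*n^2 - 12*n - 6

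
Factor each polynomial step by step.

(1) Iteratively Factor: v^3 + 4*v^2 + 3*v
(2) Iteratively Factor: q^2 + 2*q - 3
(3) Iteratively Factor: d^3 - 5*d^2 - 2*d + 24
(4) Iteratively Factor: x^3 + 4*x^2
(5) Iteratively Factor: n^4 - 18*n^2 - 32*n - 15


(1) = (v)*(v^2 + 4*v + 3) = v*(v + 1)*(v + 3)
(2) = (q + 3)*(q - 1)
(3) = (d + 2)*(d^2 - 7*d + 12) = (d - 4)*(d + 2)*(d - 3)
(4) = (x + 4)*(x^2) = x*(x + 4)*(x)
(5) = (n + 3)*(n^3 - 3*n^2 - 9*n - 5) = (n - 5)*(n + 3)*(n^2 + 2*n + 1) = (n - 5)*(n + 1)*(n + 3)*(n + 1)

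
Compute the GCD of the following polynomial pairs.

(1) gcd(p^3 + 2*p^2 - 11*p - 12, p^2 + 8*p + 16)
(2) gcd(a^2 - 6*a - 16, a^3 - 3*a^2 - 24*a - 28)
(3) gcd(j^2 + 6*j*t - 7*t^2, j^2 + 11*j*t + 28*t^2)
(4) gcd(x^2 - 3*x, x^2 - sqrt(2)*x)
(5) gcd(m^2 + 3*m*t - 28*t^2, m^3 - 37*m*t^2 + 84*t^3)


(1) = p + 4
(2) = a + 2
(3) = j + 7*t
(4) = x
(5) = -m^2 - 3*m*t + 28*t^2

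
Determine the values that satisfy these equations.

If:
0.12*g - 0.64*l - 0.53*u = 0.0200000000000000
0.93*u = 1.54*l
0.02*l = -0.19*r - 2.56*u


Then:
g = 7.63744588744589*u + 0.166666666666667
l = 0.603896103896104*u
r = -13.5372522214627*u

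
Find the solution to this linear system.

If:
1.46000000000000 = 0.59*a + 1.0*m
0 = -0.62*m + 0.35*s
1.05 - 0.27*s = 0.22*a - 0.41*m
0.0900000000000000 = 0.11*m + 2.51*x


Then:
a = 5.29
m = -1.66
s = -2.94
x = 0.11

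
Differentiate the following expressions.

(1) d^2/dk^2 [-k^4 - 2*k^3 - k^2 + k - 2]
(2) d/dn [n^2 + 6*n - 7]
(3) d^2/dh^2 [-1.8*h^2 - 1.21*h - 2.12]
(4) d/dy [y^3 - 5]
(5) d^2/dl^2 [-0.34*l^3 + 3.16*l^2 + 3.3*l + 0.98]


(1) = -12*k^2 - 12*k - 2
(2) = 2*n + 6
(3) = -3.60000000000000
(4) = 3*y^2
(5) = 6.32 - 2.04*l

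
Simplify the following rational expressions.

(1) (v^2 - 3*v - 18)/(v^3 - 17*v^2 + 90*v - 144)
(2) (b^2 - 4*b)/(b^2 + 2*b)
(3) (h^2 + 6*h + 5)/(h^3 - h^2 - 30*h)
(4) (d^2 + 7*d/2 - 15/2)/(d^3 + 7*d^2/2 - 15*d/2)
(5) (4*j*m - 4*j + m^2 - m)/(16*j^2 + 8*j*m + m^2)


(1) = (v + 3)/(v^2 - 11*v + 24)
(2) = (b - 4)/(b + 2)
(3) = (h + 1)/(h^2 - 6*h)
(4) = 1/d
(5) = (m - 1)/(4*j + m)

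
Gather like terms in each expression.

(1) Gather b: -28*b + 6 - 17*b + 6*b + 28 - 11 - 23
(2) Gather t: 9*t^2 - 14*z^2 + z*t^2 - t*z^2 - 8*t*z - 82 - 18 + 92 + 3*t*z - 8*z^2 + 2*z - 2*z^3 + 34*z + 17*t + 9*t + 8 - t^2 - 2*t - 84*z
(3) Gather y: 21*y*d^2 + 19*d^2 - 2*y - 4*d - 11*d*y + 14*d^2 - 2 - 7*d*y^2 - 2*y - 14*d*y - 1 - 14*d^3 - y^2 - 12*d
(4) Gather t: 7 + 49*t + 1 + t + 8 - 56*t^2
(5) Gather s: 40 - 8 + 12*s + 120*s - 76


(1) = -39*b
(2) = t^2*(z + 8) + t*(-z^2 - 5*z + 24) - 2*z^3 - 22*z^2 - 48*z
(3) = -14*d^3 + 33*d^2 - 16*d + y^2*(-7*d - 1) + y*(21*d^2 - 25*d - 4) - 3
(4) = -56*t^2 + 50*t + 16
(5) = 132*s - 44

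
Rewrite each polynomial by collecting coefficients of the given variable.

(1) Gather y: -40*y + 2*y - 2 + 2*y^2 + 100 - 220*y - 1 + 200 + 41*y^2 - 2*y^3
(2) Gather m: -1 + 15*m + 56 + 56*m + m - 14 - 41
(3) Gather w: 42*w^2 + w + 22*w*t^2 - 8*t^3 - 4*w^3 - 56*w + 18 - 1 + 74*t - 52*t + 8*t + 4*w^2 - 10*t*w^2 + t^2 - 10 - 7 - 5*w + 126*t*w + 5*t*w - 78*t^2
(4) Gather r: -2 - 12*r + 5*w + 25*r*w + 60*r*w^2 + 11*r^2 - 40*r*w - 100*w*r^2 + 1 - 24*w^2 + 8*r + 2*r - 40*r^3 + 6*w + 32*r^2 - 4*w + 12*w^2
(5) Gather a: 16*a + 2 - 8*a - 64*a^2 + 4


(1) = -2*y^3 + 43*y^2 - 258*y + 297
(2) = 72*m
(3) = -8*t^3 - 77*t^2 + 30*t - 4*w^3 + w^2*(46 - 10*t) + w*(22*t^2 + 131*t - 60)
(4) = -40*r^3 + r^2*(43 - 100*w) + r*(60*w^2 - 15*w - 2) - 12*w^2 + 7*w - 1
(5) = -64*a^2 + 8*a + 6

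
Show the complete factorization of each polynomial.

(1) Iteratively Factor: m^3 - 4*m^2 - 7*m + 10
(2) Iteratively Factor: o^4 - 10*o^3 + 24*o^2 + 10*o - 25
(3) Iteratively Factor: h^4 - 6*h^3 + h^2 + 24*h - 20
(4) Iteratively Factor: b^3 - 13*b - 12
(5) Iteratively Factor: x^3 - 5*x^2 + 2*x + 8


(1) = (m - 5)*(m^2 + m - 2) = (m - 5)*(m + 2)*(m - 1)
(2) = (o - 5)*(o^3 - 5*o^2 - o + 5) = (o - 5)*(o - 1)*(o^2 - 4*o - 5) = (o - 5)^2*(o - 1)*(o + 1)
(3) = (h - 5)*(h^3 - h^2 - 4*h + 4) = (h - 5)*(h - 2)*(h^2 + h - 2) = (h - 5)*(h - 2)*(h + 2)*(h - 1)
(4) = (b + 3)*(b^2 - 3*b - 4) = (b + 1)*(b + 3)*(b - 4)
(5) = (x - 2)*(x^2 - 3*x - 4) = (x - 2)*(x + 1)*(x - 4)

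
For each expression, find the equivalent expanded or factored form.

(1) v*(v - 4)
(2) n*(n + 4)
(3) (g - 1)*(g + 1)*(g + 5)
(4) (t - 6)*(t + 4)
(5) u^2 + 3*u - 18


(1) = v^2 - 4*v
(2) = n^2 + 4*n
(3) = g^3 + 5*g^2 - g - 5
(4) = t^2 - 2*t - 24
(5) = (u - 3)*(u + 6)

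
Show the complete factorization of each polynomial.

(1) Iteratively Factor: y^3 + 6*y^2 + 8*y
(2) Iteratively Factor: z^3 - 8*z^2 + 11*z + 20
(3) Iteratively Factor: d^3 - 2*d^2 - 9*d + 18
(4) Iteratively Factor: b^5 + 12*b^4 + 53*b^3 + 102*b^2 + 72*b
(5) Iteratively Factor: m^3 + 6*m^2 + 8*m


(1) = (y + 2)*(y^2 + 4*y) = y*(y + 2)*(y + 4)
(2) = (z - 5)*(z^2 - 3*z - 4) = (z - 5)*(z - 4)*(z + 1)
(3) = (d + 3)*(d^2 - 5*d + 6) = (d - 3)*(d + 3)*(d - 2)
(4) = (b + 2)*(b^4 + 10*b^3 + 33*b^2 + 36*b) = (b + 2)*(b + 4)*(b^3 + 6*b^2 + 9*b) = b*(b + 2)*(b + 4)*(b^2 + 6*b + 9) = b*(b + 2)*(b + 3)*(b + 4)*(b + 3)
(5) = (m + 4)*(m^2 + 2*m) = m*(m + 4)*(m + 2)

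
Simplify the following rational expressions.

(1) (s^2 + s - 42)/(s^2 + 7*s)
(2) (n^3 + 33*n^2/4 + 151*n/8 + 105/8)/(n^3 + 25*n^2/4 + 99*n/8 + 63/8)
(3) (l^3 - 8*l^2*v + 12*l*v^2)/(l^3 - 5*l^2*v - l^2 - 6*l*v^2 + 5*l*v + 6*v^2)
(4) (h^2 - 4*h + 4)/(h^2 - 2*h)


(1) = (s - 6)/s
(2) = (n + 5)/(n + 3)
(3) = (l^2 - 2*l*v)/(l^2 + l*v - l - v)
(4) = (h - 2)/h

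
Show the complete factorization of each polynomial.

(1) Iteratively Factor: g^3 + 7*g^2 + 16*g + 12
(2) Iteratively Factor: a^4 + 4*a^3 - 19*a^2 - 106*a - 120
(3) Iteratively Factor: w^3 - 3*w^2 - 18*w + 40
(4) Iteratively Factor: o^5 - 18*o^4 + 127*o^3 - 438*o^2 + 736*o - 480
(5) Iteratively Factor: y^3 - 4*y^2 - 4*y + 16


(1) = (g + 3)*(g^2 + 4*g + 4) = (g + 2)*(g + 3)*(g + 2)
(2) = (a + 3)*(a^3 + a^2 - 22*a - 40) = (a + 2)*(a + 3)*(a^2 - a - 20) = (a - 5)*(a + 2)*(a + 3)*(a + 4)
(3) = (w + 4)*(w^2 - 7*w + 10) = (w - 2)*(w + 4)*(w - 5)
(4) = (o - 2)*(o^4 - 16*o^3 + 95*o^2 - 248*o + 240) = (o - 5)*(o - 2)*(o^3 - 11*o^2 + 40*o - 48) = (o - 5)*(o - 4)*(o - 2)*(o^2 - 7*o + 12) = (o - 5)*(o - 4)*(o - 3)*(o - 2)*(o - 4)
(5) = (y - 4)*(y^2 - 4) = (y - 4)*(y - 2)*(y + 2)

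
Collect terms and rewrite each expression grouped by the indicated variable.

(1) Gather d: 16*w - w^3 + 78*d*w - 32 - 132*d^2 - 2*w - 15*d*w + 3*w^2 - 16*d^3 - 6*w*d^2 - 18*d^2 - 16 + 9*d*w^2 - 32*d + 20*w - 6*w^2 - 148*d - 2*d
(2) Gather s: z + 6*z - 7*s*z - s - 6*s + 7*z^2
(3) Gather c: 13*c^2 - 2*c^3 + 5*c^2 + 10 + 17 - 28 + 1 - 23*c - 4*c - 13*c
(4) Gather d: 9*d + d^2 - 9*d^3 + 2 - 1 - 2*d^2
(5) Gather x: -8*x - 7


(1) = -16*d^3 + d^2*(-6*w - 150) + d*(9*w^2 + 63*w - 182) - w^3 - 3*w^2 + 34*w - 48
(2) = s*(-7*z - 7) + 7*z^2 + 7*z
(3) = -2*c^3 + 18*c^2 - 40*c
(4) = -9*d^3 - d^2 + 9*d + 1
(5) = -8*x - 7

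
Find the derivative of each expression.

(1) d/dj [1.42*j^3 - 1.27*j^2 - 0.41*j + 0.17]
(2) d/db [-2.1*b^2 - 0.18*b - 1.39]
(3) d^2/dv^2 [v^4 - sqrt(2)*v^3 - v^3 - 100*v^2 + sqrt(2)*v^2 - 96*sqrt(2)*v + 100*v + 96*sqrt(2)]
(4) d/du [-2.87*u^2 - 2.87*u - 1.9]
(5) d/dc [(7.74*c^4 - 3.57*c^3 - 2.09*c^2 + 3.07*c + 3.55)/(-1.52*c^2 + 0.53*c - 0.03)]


(1) = 4.26*j^2 - 2.54*j - 0.41
(2) = -4.2*b - 0.18
(3) = 12*v^2 - 6*sqrt(2)*v - 6*v - 200 + 2*sqrt(2)
(4) = -5.74*u - 2.87
(5) = (-23.5296*c^5 + 17.733*c^4 - 4.713*c^3 + 3.88*c^2 + 10.9174*c - 1.9736)/(2.3104*c^4 - 1.6112*c^3 + 0.3721*c^2 - 0.0318*c + 0.0009)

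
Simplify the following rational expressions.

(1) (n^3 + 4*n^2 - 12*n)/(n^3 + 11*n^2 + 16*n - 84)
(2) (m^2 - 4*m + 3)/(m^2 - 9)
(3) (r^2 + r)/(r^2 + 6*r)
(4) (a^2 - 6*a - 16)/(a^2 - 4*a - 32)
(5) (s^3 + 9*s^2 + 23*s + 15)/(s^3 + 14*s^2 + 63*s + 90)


(1) = n/(n + 7)
(2) = (m - 1)/(m + 3)
(3) = (r + 1)/(r + 6)
(4) = (a + 2)/(a + 4)
(5) = (s + 1)/(s + 6)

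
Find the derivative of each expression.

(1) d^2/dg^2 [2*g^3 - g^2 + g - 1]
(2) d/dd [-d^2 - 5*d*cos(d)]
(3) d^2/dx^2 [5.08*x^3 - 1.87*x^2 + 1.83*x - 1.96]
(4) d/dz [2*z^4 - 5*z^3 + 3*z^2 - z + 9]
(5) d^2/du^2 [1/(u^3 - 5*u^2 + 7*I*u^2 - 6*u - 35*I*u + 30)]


(1) = 12*g - 2
(2) = 5*d*sin(d) - 2*d - 5*cos(d)
(3) = 30.48*x - 3.74
(4) = 8*z^3 - 15*z^2 + 6*z - 1
(5) = 2*((-3*u + 5 - 7*I)*(u^3 - 5*u^2 + 7*I*u^2 - 6*u - 35*I*u + 30) + (-3*u^2 + 10*u - 14*I*u + 6 + 35*I)^2)/(u^3 - 5*u^2 + 7*I*u^2 - 6*u - 35*I*u + 30)^3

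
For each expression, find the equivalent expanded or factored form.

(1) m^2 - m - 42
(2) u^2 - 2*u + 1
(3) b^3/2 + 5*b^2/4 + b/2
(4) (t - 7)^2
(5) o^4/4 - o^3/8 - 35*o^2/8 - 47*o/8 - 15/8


(1) = (m - 7)*(m + 6)
(2) = (u - 1)^2
(3) = b*(b/2 + 1)*(b + 1/2)
(4) = t^2 - 14*t + 49
(5) = (o/4 + 1/4)*(o - 5)*(o + 1/2)*(o + 3)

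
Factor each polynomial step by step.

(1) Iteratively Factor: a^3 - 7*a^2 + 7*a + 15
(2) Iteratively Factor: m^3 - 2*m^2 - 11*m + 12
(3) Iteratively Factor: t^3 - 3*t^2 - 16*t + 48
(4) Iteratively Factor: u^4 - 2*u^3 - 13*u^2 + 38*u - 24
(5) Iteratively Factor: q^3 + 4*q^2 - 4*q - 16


(1) = (a - 3)*(a^2 - 4*a - 5) = (a - 5)*(a - 3)*(a + 1)
(2) = (m - 1)*(m^2 - m - 12) = (m - 1)*(m + 3)*(m - 4)
(3) = (t - 3)*(t^2 - 16) = (t - 3)*(t + 4)*(t - 4)
(4) = (u - 3)*(u^3 + u^2 - 10*u + 8) = (u - 3)*(u - 2)*(u^2 + 3*u - 4) = (u - 3)*(u - 2)*(u + 4)*(u - 1)
(5) = (q + 2)*(q^2 + 2*q - 8) = (q + 2)*(q + 4)*(q - 2)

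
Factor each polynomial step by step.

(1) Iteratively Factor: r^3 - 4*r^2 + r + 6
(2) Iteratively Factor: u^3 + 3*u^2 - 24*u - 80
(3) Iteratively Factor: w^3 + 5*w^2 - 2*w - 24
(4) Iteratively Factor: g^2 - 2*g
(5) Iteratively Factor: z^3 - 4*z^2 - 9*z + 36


(1) = (r - 2)*(r^2 - 2*r - 3) = (r - 3)*(r - 2)*(r + 1)
(2) = (u + 4)*(u^2 - u - 20) = (u - 5)*(u + 4)*(u + 4)
(3) = (w + 4)*(w^2 + w - 6) = (w + 3)*(w + 4)*(w - 2)
(4) = (g)*(g - 2)
(5) = (z - 3)*(z^2 - z - 12) = (z - 4)*(z - 3)*(z + 3)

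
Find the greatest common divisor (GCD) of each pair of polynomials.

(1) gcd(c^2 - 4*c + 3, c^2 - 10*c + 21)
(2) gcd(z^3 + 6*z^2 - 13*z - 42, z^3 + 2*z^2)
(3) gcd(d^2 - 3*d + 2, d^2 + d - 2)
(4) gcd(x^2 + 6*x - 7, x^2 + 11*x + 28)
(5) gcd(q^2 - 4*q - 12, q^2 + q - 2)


(1) = c - 3
(2) = z + 2
(3) = gcd((d - 2)*(d - 1), (d - 1)*(d + 2)) = d - 1
(4) = gcd((x - 1)*(x + 7), (x + 4)*(x + 7)) = x + 7
(5) = q + 2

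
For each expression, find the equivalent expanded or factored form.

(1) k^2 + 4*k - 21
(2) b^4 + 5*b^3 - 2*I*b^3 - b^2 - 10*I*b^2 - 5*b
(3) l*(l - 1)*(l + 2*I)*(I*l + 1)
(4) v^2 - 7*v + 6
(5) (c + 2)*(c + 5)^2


(1) = (k - 3)*(k + 7)
(2) = b*(b + 5)*(b - I)^2
(3) = I*l^4 - l^3 - I*l^3 + l^2 + 2*I*l^2 - 2*I*l
(4) = (v - 6)*(v - 1)
(5) = c^3 + 12*c^2 + 45*c + 50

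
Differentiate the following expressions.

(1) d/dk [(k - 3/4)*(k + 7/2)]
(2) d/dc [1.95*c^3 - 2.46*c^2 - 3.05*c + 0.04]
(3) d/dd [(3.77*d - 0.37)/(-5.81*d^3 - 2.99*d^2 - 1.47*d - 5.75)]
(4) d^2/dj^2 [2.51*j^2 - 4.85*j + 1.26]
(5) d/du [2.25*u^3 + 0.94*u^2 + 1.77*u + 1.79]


(1) = 2*k + 11/4
(2) = 5.85*c^2 - 4.92*c - 3.05
(3) = (43.8074*d^3 + 4.8232*d^2 - 2.2126*d - 22.2214)/(33.7561*d^6 + 34.7438*d^5 + 26.0215*d^4 + 75.6056*d^3 + 36.5459*d^2 + 16.905*d + 33.0625)
(4) = 5.02000000000000
(5) = 6.75*u^2 + 1.88*u + 1.77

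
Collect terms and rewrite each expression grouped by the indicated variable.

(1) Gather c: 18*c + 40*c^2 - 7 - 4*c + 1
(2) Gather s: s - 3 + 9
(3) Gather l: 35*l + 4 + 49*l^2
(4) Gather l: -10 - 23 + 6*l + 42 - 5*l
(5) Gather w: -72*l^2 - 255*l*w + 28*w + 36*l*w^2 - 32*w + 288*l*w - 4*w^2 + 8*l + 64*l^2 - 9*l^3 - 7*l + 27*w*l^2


(1) = 40*c^2 + 14*c - 6
(2) = s + 6
(3) = 49*l^2 + 35*l + 4
(4) = l + 9
(5) = -9*l^3 - 8*l^2 + l + w^2*(36*l - 4) + w*(27*l^2 + 33*l - 4)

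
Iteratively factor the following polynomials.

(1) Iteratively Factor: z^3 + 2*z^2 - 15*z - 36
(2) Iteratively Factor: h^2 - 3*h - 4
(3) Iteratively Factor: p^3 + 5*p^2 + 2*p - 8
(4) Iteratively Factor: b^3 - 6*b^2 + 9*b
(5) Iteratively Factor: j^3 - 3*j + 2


(1) = (z - 4)*(z^2 + 6*z + 9) = (z - 4)*(z + 3)*(z + 3)
(2) = (h + 1)*(h - 4)
(3) = (p + 4)*(p^2 + p - 2) = (p + 2)*(p + 4)*(p - 1)
(4) = (b - 3)*(b^2 - 3*b) = (b - 3)^2*(b)
(5) = (j - 1)*(j^2 + j - 2) = (j - 1)*(j + 2)*(j - 1)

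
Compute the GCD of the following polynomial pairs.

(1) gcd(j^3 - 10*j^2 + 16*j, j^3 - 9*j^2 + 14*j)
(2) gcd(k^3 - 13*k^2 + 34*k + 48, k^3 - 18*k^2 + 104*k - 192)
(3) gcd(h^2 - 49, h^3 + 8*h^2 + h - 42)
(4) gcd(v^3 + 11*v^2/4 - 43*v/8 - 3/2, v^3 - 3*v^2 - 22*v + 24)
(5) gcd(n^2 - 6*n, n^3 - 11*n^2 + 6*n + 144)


(1) = j^2 - 2*j
(2) = k^2 - 14*k + 48
(3) = gcd((h - 7)*(h + 7), (h - 2)*(h + 3)*(h + 7)) = h + 7
(4) = v + 4
(5) = n - 6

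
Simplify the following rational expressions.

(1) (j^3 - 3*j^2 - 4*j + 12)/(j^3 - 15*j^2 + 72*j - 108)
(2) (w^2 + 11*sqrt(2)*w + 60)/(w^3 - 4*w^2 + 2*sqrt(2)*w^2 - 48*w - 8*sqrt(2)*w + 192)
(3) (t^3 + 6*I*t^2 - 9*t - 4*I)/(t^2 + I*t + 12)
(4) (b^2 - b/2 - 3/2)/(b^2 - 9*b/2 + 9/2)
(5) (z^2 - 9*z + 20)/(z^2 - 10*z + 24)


(1) = (j^2 - 4)/(j^2 - 12*j + 36)
(2) = (w + 5*sqrt(2))/(w^2 + w*(-4*sqrt(2) - 4) + 16*sqrt(2))
(3) = (t^2 + 2*I*t - 1)/(t - 3*I)
(4) = (b + 1)/(b - 3)
(5) = (z - 5)/(z - 6)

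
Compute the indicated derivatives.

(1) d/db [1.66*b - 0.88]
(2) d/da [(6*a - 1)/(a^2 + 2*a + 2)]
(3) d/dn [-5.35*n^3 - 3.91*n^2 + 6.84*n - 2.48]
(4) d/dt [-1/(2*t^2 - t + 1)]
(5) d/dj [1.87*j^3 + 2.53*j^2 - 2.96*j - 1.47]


(1) = 1.66000000000000
(2) = 2*(-3*a^2 + a + 7)/(a^4 + 4*a^3 + 8*a^2 + 8*a + 4)
(3) = -16.05*n^2 - 7.82*n + 6.84
(4) = (4*t - 1)/(2*t^2 - t + 1)^2
(5) = 5.61*j^2 + 5.06*j - 2.96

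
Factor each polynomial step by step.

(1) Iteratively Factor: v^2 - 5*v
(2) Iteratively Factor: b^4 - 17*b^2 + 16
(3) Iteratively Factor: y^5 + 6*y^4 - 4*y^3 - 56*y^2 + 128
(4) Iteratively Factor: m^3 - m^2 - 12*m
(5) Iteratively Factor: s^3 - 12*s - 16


(1) = (v - 5)*(v)
(2) = (b - 1)*(b^3 + b^2 - 16*b - 16) = (b - 1)*(b + 4)*(b^2 - 3*b - 4) = (b - 4)*(b - 1)*(b + 4)*(b + 1)
(3) = (y - 2)*(y^4 + 8*y^3 + 12*y^2 - 32*y - 64) = (y - 2)*(y + 2)*(y^3 + 6*y^2 - 32) = (y - 2)^2*(y + 2)*(y^2 + 8*y + 16) = (y - 2)^2*(y + 2)*(y + 4)*(y + 4)
(4) = (m - 4)*(m^2 + 3*m) = (m - 4)*(m + 3)*(m)
(5) = (s + 2)*(s^2 - 2*s - 8) = (s - 4)*(s + 2)*(s + 2)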